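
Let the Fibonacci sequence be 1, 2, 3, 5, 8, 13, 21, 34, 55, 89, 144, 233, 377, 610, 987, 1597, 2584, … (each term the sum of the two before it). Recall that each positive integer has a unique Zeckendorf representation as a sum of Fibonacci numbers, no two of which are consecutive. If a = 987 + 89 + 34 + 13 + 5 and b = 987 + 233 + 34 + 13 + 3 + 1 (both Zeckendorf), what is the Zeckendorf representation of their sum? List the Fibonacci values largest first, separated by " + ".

1597 + 610 + 144 + 34 + 13 + 1

The two numbers are 1128 and 1271, so their sum is 2399.
Repeatedly subtract the largest Fibonacci number that fits:
1597 ≤ 2399 < 2584, so take 1597; remainder 802
610 ≤ 802 < 987, so take 610; remainder 192
144 ≤ 192 < 233, so take 144; remainder 48
34 ≤ 48 < 55, so take 34; remainder 14
13 ≤ 14 < 21, so take 13; remainder 1
1 ≤ 1 < 2, so take 1; remainder 0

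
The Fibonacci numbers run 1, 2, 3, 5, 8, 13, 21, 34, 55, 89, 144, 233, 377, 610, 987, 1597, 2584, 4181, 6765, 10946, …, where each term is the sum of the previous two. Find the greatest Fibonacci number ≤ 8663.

6765

6765 ≤ 8663 < 10946, so the largest Fibonacci number not exceeding 8663 is 6765.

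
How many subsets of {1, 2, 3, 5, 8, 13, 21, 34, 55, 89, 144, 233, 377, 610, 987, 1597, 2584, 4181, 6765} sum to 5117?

23

Starting from the Zeckendorf form and repeatedly splitting a term F_k into F_{k−1} + F_{k−2} (when neither is already used) reaches every representation.
5117 = 4181+610+233+89+3+1 = 4181+610+233+55+34+3+1 = 4181+610+233+55+21+13+3+1 = … (20 more), for 23 in all.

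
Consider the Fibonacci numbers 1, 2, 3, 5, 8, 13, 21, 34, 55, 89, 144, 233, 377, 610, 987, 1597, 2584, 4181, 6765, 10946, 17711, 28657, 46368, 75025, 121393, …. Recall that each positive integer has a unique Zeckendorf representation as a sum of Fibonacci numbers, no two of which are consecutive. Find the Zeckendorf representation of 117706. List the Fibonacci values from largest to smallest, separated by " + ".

largest Fibonacci ≤ 117706 is 75025; 117706 − 75025 = 42681
largest Fibonacci ≤ 42681 is 28657; 42681 − 28657 = 14024
largest Fibonacci ≤ 14024 is 10946; 14024 − 10946 = 3078
largest Fibonacci ≤ 3078 is 2584; 3078 − 2584 = 494
largest Fibonacci ≤ 494 is 377; 494 − 377 = 117
largest Fibonacci ≤ 117 is 89; 117 − 89 = 28
largest Fibonacci ≤ 28 is 21; 28 − 21 = 7
largest Fibonacci ≤ 7 is 5; 7 − 5 = 2
largest Fibonacci ≤ 2 is 2; 2 − 2 = 0
So 117706 = 75025 + 28657 + 10946 + 2584 + 377 + 89 + 21 + 5 + 2, with no two terms consecutive in the sequence.

75025 + 28657 + 10946 + 2584 + 377 + 89 + 21 + 5 + 2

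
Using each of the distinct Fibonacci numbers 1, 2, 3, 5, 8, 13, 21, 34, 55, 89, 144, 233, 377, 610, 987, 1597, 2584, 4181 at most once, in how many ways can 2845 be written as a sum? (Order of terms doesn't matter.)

18

Each representation comes from the Zeckendorf form by replacing some F_k with F_{k−1} + F_{k−2} where possible.
2845 = 2584+233+21+5+2 = 2584+233+13+8+5+2 = 2584+144+89+21+5+2 = 1597+987+233+21+5+2 = … (14 more), for 18 in all.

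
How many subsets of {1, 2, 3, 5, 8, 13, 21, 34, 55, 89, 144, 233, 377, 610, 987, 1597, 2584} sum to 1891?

Starting from the Zeckendorf form and repeatedly splitting a term F_k into F_{k−1} + F_{k−2} (when neither is already used) reaches every representation.
1891 = 1597+233+55+5+1 = 1597+233+55+3+2+1 = 1597+233+34+21+5+1 = 1597+144+89+55+5+1 = … (26 more), for 30 in all.

30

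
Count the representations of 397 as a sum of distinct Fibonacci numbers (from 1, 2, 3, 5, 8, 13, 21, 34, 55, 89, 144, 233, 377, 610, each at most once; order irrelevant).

4

Each representation comes from the Zeckendorf form by replacing some F_k with F_{k−1} + F_{k−2} where possible.
397 = 377+13+5+2 = 233+144+13+5+2 = 233+89+55+13+5+2 = 233+89+34+21+13+5+2 — 4 representations.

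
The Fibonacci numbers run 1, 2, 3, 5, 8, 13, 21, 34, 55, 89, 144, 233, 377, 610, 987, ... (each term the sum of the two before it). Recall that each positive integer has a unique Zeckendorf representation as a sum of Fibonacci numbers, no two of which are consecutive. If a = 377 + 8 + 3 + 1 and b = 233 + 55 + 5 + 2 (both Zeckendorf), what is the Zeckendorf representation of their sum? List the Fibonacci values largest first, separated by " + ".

610 + 55 + 13 + 5 + 1

The two numbers are 389 and 295, so their sum is 684.
Greedily peel off the largest Fibonacci term at each step:
684 − 610 = 74
74 − 55 = 19
19 − 13 = 6
6 − 5 = 1
1 − 1 = 0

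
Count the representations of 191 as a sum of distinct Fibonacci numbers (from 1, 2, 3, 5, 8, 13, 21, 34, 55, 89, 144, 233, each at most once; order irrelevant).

191 = 144+34+13 = 144+34+8+5 = 89+55+34+13 = 144+34+8+3+2 = 144+21+13+8+5 = … (5 more), for 10 in all.

10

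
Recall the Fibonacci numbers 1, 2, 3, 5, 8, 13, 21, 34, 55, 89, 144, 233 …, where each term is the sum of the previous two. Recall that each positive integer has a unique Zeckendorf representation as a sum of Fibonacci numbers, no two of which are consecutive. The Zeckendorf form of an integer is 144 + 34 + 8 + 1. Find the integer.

187

144 + 34 + 8 + 1 = 187.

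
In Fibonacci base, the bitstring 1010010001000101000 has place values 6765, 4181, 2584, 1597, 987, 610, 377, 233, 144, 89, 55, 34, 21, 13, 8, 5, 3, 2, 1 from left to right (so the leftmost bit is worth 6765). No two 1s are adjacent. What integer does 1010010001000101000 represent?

10066

Summing the place values of the 1 bits: 6765 + 2584 + 610 + 89 + 13 + 5 = 10066.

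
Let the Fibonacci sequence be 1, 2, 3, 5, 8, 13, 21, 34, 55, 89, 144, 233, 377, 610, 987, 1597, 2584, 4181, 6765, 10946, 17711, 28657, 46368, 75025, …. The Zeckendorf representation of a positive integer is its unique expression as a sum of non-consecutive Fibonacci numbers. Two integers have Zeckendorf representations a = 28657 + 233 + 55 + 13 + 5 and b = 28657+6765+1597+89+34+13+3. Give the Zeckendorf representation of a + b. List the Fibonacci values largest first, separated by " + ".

46368 + 17711 + 1597 + 377 + 55 + 13

The two numbers are 28963 and 37158, so their sum is 66121.
largest Fibonacci ≤ 66121 is 46368; 66121 − 46368 = 19753
largest Fibonacci ≤ 19753 is 17711; 19753 − 17711 = 2042
largest Fibonacci ≤ 2042 is 1597; 2042 − 1597 = 445
largest Fibonacci ≤ 445 is 377; 445 − 377 = 68
largest Fibonacci ≤ 68 is 55; 68 − 55 = 13
largest Fibonacci ≤ 13 is 13; 13 − 13 = 0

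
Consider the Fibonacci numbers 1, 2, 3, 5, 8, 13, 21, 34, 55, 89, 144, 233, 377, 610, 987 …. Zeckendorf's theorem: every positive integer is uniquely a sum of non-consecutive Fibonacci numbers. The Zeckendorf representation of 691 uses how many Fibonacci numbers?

Greedy algorithm:
take 610 (≤ 691); 691 − 610 = 81
take 55 (≤ 81); 81 − 55 = 26
take 21 (≤ 26); 26 − 21 = 5
take 5 (≤ 5); 5 − 5 = 0
691 = 610 + 55 + 21 + 5, which has 4 terms.

4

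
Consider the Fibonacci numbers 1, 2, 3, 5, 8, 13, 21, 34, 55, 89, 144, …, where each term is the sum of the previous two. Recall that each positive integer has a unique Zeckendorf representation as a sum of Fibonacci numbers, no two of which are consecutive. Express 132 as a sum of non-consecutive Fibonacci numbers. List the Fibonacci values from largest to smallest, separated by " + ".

subtract 89 from 132: 43 remains
subtract 34 from 43: 9 remains
subtract 8 from 9: 1 remains
subtract 1 from 1: 0 remains
So 132 = 89 + 34 + 8 + 1, with no two terms consecutive in the sequence.

89 + 34 + 8 + 1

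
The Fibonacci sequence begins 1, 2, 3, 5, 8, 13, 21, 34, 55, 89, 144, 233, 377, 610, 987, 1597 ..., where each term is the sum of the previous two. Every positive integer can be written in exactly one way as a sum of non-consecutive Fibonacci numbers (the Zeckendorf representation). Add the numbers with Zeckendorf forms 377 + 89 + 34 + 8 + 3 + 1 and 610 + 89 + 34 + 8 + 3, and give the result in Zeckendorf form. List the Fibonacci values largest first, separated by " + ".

The two numbers are 512 and 744, so their sum is 1256.
Greedy algorithm:
987 ≤ 1256 < 1597, so take 987; remainder 269
233 ≤ 269 < 377, so take 233; remainder 36
34 ≤ 36 < 55, so take 34; remainder 2
2 ≤ 2 < 3, so take 2; remainder 0

987 + 233 + 34 + 2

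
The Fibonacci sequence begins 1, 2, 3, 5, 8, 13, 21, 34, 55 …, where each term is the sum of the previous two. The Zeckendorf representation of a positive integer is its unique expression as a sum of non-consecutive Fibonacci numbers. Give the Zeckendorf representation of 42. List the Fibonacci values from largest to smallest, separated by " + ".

34 + 8

take 34 (≤ 42); 42 − 34 = 8
take 8 (≤ 8); 8 − 8 = 0
So 42 = 34 + 8, with no two terms consecutive in the sequence.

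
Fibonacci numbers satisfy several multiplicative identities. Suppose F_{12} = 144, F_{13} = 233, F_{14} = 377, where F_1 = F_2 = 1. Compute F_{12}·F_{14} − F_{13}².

-1

144·377 − 233² = 54288 − 54289 = -1. (Cassini's identity: F_{k−1}F_{k+1} − F_k² = (−1)^k.)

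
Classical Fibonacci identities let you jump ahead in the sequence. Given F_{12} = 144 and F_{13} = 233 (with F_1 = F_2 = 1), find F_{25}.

By F_{2k+1} = F_k² + F_{k+1}²: F_{25} = 144² + 233² = 20736 + 54289 = 75025.

75025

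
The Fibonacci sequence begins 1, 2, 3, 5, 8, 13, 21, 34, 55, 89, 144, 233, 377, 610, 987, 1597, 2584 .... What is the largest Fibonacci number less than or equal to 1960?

1597 ≤ 1960 < 2584, so the largest Fibonacci number not exceeding 1960 is 1597.

1597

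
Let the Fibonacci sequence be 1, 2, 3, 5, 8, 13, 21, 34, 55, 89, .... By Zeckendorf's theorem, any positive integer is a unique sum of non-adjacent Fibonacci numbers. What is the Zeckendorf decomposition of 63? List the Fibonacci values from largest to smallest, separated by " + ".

largest Fibonacci ≤ 63 is 55; 63 − 55 = 8
largest Fibonacci ≤ 8 is 8; 8 − 8 = 0
So 63 = 55 + 8, with no two terms consecutive in the sequence.

55 + 8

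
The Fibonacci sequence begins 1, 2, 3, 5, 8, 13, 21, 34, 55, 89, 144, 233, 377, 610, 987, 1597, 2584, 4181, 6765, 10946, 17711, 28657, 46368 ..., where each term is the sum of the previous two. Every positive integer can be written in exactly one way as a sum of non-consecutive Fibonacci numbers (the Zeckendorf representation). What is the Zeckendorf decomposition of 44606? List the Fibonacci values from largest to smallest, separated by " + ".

Greedily peel off the largest Fibonacci term at each step:
take 28657 (≤ 44606); 44606 − 28657 = 15949
take 10946 (≤ 15949); 15949 − 10946 = 5003
take 4181 (≤ 5003); 5003 − 4181 = 822
take 610 (≤ 822); 822 − 610 = 212
take 144 (≤ 212); 212 − 144 = 68
take 55 (≤ 68); 68 − 55 = 13
take 13 (≤ 13); 13 − 13 = 0
So 44606 = 28657 + 10946 + 4181 + 610 + 144 + 55 + 13, with no two terms consecutive in the sequence.

28657 + 10946 + 4181 + 610 + 144 + 55 + 13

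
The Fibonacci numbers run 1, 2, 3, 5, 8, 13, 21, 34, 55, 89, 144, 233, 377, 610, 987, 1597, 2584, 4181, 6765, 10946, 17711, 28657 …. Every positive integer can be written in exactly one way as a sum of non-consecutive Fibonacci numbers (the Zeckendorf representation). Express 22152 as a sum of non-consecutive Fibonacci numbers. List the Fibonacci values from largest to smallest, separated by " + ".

Repeatedly subtract the largest Fibonacci number that fits:
largest Fibonacci ≤ 22152 is 17711; 22152 − 17711 = 4441
largest Fibonacci ≤ 4441 is 4181; 4441 − 4181 = 260
largest Fibonacci ≤ 260 is 233; 260 − 233 = 27
largest Fibonacci ≤ 27 is 21; 27 − 21 = 6
largest Fibonacci ≤ 6 is 5; 6 − 5 = 1
largest Fibonacci ≤ 1 is 1; 1 − 1 = 0
So 22152 = 17711 + 4181 + 233 + 21 + 5 + 1, with no two terms consecutive in the sequence.

17711 + 4181 + 233 + 21 + 5 + 1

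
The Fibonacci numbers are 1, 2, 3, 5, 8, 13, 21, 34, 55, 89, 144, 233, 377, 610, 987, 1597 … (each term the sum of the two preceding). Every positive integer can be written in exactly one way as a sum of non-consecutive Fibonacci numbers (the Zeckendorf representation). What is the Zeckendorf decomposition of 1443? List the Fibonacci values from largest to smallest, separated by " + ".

subtract 987 from 1443: 456 remains
subtract 377 from 456: 79 remains
subtract 55 from 79: 24 remains
subtract 21 from 24: 3 remains
subtract 3 from 3: 0 remains
So 1443 = 987 + 377 + 55 + 21 + 3, with no two terms consecutive in the sequence.

987 + 377 + 55 + 21 + 3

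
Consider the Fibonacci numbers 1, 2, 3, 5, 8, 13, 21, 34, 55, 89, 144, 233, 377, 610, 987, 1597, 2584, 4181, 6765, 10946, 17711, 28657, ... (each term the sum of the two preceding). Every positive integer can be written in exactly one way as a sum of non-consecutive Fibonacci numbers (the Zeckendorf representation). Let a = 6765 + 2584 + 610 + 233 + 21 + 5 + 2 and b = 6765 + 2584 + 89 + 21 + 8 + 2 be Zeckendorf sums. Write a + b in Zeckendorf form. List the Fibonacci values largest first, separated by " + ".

The two numbers are 10220 and 9469, so their sum is 19689.
Greedy algorithm:
19689: greatest Fibonacci not exceeding it is 17711, leaving 1978
1978: greatest Fibonacci not exceeding it is 1597, leaving 381
381: greatest Fibonacci not exceeding it is 377, leaving 4
4: greatest Fibonacci not exceeding it is 3, leaving 1
1: greatest Fibonacci not exceeding it is 1, leaving 0

17711 + 1597 + 377 + 3 + 1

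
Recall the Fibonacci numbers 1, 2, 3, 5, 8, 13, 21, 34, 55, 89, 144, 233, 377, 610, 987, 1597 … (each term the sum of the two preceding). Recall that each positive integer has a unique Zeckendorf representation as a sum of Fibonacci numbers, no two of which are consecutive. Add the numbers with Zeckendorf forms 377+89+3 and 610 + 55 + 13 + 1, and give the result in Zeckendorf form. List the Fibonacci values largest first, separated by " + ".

The two numbers are 469 and 679, so their sum is 1148.
Greedily peel off the largest Fibonacci term at each step:
take 987 (≤ 1148); 1148 − 987 = 161
take 144 (≤ 161); 161 − 144 = 17
take 13 (≤ 17); 17 − 13 = 4
take 3 (≤ 4); 4 − 3 = 1
take 1 (≤ 1); 1 − 1 = 0

987 + 144 + 13 + 3 + 1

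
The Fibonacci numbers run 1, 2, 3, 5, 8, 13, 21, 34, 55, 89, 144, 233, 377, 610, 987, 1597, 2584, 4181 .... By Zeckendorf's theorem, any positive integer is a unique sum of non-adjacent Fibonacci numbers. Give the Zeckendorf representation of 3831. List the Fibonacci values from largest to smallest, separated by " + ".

2584 + 987 + 233 + 21 + 5 + 1

Greedy algorithm:
3831 − 2584 = 1247
1247 − 987 = 260
260 − 233 = 27
27 − 21 = 6
6 − 5 = 1
1 − 1 = 0
So 3831 = 2584 + 987 + 233 + 21 + 5 + 1, with no two terms consecutive in the sequence.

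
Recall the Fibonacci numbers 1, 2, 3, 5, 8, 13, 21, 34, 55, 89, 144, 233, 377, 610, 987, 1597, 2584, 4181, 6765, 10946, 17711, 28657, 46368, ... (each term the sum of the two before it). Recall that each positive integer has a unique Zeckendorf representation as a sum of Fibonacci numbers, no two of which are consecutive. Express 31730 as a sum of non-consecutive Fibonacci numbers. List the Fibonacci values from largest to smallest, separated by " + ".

28657 + 2584 + 377 + 89 + 21 + 2

Greedy algorithm:
take 28657 (≤ 31730); 31730 − 28657 = 3073
take 2584 (≤ 3073); 3073 − 2584 = 489
take 377 (≤ 489); 489 − 377 = 112
take 89 (≤ 112); 112 − 89 = 23
take 21 (≤ 23); 23 − 21 = 2
take 2 (≤ 2); 2 − 2 = 0
So 31730 = 28657 + 2584 + 377 + 89 + 21 + 2, with no two terms consecutive in the sequence.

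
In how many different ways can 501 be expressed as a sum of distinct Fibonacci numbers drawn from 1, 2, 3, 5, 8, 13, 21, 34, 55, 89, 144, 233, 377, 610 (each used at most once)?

14

Each representation comes from the Zeckendorf form by replacing some F_k with F_{k−1} + F_{k−2} where possible.
501 = 377+89+34+1 = 377+89+21+13+1 = 233+144+89+34+1 = 377+89+21+8+5+1 = 377+55+34+21+13+1 = … (9 more), for 14 in all.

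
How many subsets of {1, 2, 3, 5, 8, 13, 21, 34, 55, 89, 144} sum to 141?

5

Starting from the Zeckendorf form and repeatedly splitting a term F_k into F_{k−1} + F_{k−2} (when neither is already used) reaches every representation.
141 = 89+34+13+5 = 89+34+13+3+2 = 89+34+8+5+3+2 = 89+21+13+8+5+3+2 = … (1 more), for 5 in all.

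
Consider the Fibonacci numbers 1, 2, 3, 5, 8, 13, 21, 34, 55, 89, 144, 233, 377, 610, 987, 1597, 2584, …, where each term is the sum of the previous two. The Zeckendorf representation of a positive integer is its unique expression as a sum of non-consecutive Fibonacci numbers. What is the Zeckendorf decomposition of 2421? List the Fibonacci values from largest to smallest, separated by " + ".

largest Fibonacci ≤ 2421 is 1597; 2421 − 1597 = 824
largest Fibonacci ≤ 824 is 610; 824 − 610 = 214
largest Fibonacci ≤ 214 is 144; 214 − 144 = 70
largest Fibonacci ≤ 70 is 55; 70 − 55 = 15
largest Fibonacci ≤ 15 is 13; 15 − 13 = 2
largest Fibonacci ≤ 2 is 2; 2 − 2 = 0
So 2421 = 1597 + 610 + 144 + 55 + 13 + 2, with no two terms consecutive in the sequence.

1597 + 610 + 144 + 55 + 13 + 2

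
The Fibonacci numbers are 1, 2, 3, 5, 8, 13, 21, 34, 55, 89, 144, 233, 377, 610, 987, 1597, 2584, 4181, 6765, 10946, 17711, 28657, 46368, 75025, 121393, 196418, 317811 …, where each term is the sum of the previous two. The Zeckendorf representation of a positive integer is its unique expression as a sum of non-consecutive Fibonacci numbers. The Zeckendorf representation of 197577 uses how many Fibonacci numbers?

197577: greatest Fibonacci not exceeding it is 196418, leaving 1159
1159: greatest Fibonacci not exceeding it is 987, leaving 172
172: greatest Fibonacci not exceeding it is 144, leaving 28
28: greatest Fibonacci not exceeding it is 21, leaving 7
7: greatest Fibonacci not exceeding it is 5, leaving 2
2: greatest Fibonacci not exceeding it is 2, leaving 0
197577 = 196418 + 987 + 144 + 21 + 5 + 2, which has 6 terms.

6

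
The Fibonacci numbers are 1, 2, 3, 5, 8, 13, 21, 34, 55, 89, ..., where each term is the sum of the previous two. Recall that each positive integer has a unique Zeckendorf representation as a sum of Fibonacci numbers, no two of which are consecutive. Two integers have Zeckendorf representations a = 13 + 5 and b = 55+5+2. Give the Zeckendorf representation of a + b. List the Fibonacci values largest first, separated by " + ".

The two numbers are 18 and 62, so their sum is 80.
Repeatedly subtract the largest Fibonacci number that fits:
take 55 (≤ 80); 80 − 55 = 25
take 21 (≤ 25); 25 − 21 = 4
take 3 (≤ 4); 4 − 3 = 1
take 1 (≤ 1); 1 − 1 = 0

55 + 21 + 3 + 1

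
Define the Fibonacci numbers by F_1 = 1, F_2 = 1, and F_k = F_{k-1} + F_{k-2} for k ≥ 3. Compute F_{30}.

832040

Iterating the recurrence up to F_{22} = 17711 and F_{21} = 10946:
F_{23} = F_{22} + F_{21} = 17711 + 10946 = 28657
F_{24} = F_{23} + F_{22} = 28657 + 17711 = 46368
F_{25} = F_{24} + F_{23} = 46368 + 28657 = 75025
F_{26} = F_{25} + F_{24} = 75025 + 46368 = 121393
F_{27} = F_{26} + F_{25} = 121393 + 75025 = 196418
F_{28} = F_{27} + F_{26} = 196418 + 121393 = 317811
F_{29} = F_{28} + F_{27} = 317811 + 196418 = 514229
F_{30} = F_{29} + F_{28} = 514229 + 317811 = 832040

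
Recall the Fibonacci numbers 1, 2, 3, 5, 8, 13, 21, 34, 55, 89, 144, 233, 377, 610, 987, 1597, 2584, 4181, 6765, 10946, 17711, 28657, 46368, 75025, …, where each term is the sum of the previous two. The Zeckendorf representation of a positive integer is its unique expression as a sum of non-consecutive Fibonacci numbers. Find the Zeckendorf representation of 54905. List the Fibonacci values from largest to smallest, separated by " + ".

46368 + 6765 + 1597 + 144 + 21 + 8 + 2

54905: greatest Fibonacci not exceeding it is 46368, leaving 8537
8537: greatest Fibonacci not exceeding it is 6765, leaving 1772
1772: greatest Fibonacci not exceeding it is 1597, leaving 175
175: greatest Fibonacci not exceeding it is 144, leaving 31
31: greatest Fibonacci not exceeding it is 21, leaving 10
10: greatest Fibonacci not exceeding it is 8, leaving 2
2: greatest Fibonacci not exceeding it is 2, leaving 0
So 54905 = 46368 + 6765 + 1597 + 144 + 21 + 8 + 2, with no two terms consecutive in the sequence.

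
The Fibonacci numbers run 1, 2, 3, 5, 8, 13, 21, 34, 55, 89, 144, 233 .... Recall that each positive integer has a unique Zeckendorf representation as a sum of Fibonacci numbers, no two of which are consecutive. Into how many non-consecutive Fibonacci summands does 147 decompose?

2

largest Fibonacci ≤ 147 is 144; 147 − 144 = 3
largest Fibonacci ≤ 3 is 3; 3 − 3 = 0
147 = 144 + 3, which has 2 terms.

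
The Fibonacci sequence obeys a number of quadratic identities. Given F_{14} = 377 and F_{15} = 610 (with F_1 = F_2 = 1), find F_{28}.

By the doubling identity F_{2k} = F_k(2F_{k+1} − F_k): F_{28} = 377·(2·610 − 377) = 377·843 = 317811.

317811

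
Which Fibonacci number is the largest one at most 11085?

10946

10946 ≤ 11085 < 17711, so the largest Fibonacci number not exceeding 11085 is 10946.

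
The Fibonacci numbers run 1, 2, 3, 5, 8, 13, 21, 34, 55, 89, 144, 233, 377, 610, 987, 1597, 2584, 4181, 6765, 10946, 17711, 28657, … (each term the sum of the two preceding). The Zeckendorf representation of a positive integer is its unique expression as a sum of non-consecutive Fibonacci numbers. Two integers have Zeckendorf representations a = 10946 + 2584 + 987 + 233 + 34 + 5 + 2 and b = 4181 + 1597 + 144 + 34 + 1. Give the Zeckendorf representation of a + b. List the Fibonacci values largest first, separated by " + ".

The two numbers are 14791 and 5957, so their sum is 20748.
Greedily peel off the largest Fibonacci term at each step:
20748: greatest Fibonacci not exceeding it is 17711, leaving 3037
3037: greatest Fibonacci not exceeding it is 2584, leaving 453
453: greatest Fibonacci not exceeding it is 377, leaving 76
76: greatest Fibonacci not exceeding it is 55, leaving 21
21: greatest Fibonacci not exceeding it is 21, leaving 0

17711 + 2584 + 377 + 55 + 21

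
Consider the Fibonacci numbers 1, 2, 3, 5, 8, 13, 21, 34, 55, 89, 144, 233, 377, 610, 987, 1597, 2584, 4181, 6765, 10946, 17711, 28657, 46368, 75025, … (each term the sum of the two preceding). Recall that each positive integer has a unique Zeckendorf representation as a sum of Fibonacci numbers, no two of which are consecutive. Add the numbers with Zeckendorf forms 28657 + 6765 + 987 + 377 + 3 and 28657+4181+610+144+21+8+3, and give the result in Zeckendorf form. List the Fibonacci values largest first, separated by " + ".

46368 + 17711 + 4181 + 1597 + 377 + 144 + 34 + 1

The two numbers are 36789 and 33624, so their sum is 70413.
Greedy algorithm:
46368 ≤ 70413 < 75025, so take 46368; remainder 24045
17711 ≤ 24045 < 28657, so take 17711; remainder 6334
4181 ≤ 6334 < 6765, so take 4181; remainder 2153
1597 ≤ 2153 < 2584, so take 1597; remainder 556
377 ≤ 556 < 610, so take 377; remainder 179
144 ≤ 179 < 233, so take 144; remainder 35
34 ≤ 35 < 55, so take 34; remainder 1
1 ≤ 1 < 2, so take 1; remainder 0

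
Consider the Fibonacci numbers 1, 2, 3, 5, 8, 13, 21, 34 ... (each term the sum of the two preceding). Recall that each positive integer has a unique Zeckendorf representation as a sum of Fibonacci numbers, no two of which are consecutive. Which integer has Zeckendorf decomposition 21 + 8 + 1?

30

21 + 8 + 1 = 30.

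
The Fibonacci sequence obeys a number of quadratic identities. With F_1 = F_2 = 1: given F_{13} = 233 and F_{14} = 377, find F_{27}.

196418

By F_{2k+1} = F_k² + F_{k+1}²: F_{27} = 233² + 377² = 54289 + 142129 = 196418.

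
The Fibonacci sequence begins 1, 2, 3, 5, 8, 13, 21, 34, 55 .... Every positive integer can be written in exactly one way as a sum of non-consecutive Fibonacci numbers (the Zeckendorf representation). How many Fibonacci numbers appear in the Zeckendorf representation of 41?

3

Repeatedly subtract the largest Fibonacci number that fits:
largest Fibonacci ≤ 41 is 34; 41 − 34 = 7
largest Fibonacci ≤ 7 is 5; 7 − 5 = 2
largest Fibonacci ≤ 2 is 2; 2 − 2 = 0
41 = 34 + 5 + 2, which has 3 terms.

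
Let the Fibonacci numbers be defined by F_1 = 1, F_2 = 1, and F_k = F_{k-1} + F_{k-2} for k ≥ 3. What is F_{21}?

Iterating the recurrence up to F_{17} = 1597 and F_{16} = 987:
F_{18} = F_{17} + F_{16} = 1597 + 987 = 2584
F_{19} = F_{18} + F_{17} = 2584 + 1597 = 4181
F_{20} = F_{19} + F_{18} = 4181 + 2584 = 6765
F_{21} = F_{20} + F_{19} = 6765 + 4181 = 10946

10946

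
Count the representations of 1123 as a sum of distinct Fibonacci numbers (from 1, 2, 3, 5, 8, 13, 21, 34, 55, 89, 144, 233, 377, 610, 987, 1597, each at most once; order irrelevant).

21

Starting from the Zeckendorf form and repeatedly splitting a term F_k into F_{k−1} + F_{k−2} (when neither is already used) reaches every representation.
1123 = 987+89+34+13 = 987+89+34+8+5 = 610+377+89+34+13 = 987+89+34+8+3+2 = 987+89+21+13+8+5 = … (16 more), for 21 in all.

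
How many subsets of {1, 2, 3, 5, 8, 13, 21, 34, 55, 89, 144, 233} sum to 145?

5

Each representation comes from the Zeckendorf form by replacing some F_k with F_{k−1} + F_{k−2} where possible.
145 = 144+1 = 89+55+1 = 89+34+21+1 = 89+34+13+8+1 = … (1 more), for 5 in all.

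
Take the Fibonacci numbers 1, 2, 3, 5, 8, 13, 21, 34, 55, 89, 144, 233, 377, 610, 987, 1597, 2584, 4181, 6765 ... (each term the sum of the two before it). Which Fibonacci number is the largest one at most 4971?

4181

4181 ≤ 4971 < 6765, so the largest Fibonacci number not exceeding 4971 is 4181.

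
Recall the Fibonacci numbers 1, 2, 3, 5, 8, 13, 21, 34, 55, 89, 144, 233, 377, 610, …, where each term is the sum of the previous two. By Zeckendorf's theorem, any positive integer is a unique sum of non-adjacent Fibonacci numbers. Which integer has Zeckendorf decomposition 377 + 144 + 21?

542

377 + 144 + 21 = 542.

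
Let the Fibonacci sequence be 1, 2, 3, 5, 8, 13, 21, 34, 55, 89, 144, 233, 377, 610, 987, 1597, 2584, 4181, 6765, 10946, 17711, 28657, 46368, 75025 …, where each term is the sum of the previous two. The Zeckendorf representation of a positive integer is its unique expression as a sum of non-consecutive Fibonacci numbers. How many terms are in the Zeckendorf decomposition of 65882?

7

Repeatedly subtract the largest Fibonacci number that fits:
65882 − 46368 = 19514
19514 − 17711 = 1803
1803 − 1597 = 206
206 − 144 = 62
62 − 55 = 7
7 − 5 = 2
2 − 2 = 0
65882 = 46368 + 17711 + 1597 + 144 + 55 + 5 + 2, which has 7 terms.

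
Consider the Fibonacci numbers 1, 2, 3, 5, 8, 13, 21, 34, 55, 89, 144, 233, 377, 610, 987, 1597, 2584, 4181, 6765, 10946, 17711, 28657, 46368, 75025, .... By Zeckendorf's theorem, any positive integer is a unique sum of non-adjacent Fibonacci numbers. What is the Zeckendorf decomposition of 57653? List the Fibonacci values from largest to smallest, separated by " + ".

largest Fibonacci ≤ 57653 is 46368; 57653 − 46368 = 11285
largest Fibonacci ≤ 11285 is 10946; 11285 − 10946 = 339
largest Fibonacci ≤ 339 is 233; 339 − 233 = 106
largest Fibonacci ≤ 106 is 89; 106 − 89 = 17
largest Fibonacci ≤ 17 is 13; 17 − 13 = 4
largest Fibonacci ≤ 4 is 3; 4 − 3 = 1
largest Fibonacci ≤ 1 is 1; 1 − 1 = 0
So 57653 = 46368 + 10946 + 233 + 89 + 13 + 3 + 1, with no two terms consecutive in the sequence.

46368 + 10946 + 233 + 89 + 13 + 3 + 1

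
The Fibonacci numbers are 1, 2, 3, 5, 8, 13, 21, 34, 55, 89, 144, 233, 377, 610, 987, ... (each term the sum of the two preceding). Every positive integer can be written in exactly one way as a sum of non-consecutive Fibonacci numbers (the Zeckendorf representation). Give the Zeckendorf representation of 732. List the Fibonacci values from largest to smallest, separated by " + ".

610 + 89 + 21 + 8 + 3 + 1

subtract 610 from 732: 122 remains
subtract 89 from 122: 33 remains
subtract 21 from 33: 12 remains
subtract 8 from 12: 4 remains
subtract 3 from 4: 1 remains
subtract 1 from 1: 0 remains
So 732 = 610 + 89 + 21 + 8 + 3 + 1, with no two terms consecutive in the sequence.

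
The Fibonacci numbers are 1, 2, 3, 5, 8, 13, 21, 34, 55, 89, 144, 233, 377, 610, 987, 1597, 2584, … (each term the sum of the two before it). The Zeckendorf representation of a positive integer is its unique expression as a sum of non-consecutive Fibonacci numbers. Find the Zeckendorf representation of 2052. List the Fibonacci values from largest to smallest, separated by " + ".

Repeatedly subtract the largest Fibonacci number that fits:
2052: greatest Fibonacci not exceeding it is 1597, leaving 455
455: greatest Fibonacci not exceeding it is 377, leaving 78
78: greatest Fibonacci not exceeding it is 55, leaving 23
23: greatest Fibonacci not exceeding it is 21, leaving 2
2: greatest Fibonacci not exceeding it is 2, leaving 0
So 2052 = 1597 + 377 + 55 + 21 + 2, with no two terms consecutive in the sequence.

1597 + 377 + 55 + 21 + 2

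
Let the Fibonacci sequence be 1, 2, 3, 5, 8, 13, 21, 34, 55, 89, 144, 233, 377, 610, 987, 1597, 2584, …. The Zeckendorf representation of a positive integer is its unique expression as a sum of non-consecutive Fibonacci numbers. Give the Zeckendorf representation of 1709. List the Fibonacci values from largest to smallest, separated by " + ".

1709 − 1597 = 112
112 − 89 = 23
23 − 21 = 2
2 − 2 = 0
So 1709 = 1597 + 89 + 21 + 2, with no two terms consecutive in the sequence.

1597 + 89 + 21 + 2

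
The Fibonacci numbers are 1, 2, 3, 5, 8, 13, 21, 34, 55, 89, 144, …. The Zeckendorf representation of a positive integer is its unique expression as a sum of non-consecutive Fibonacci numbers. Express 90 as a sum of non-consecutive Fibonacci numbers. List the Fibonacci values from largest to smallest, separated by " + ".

Repeatedly subtract the largest Fibonacci number that fits:
90: greatest Fibonacci not exceeding it is 89, leaving 1
1: greatest Fibonacci not exceeding it is 1, leaving 0
So 90 = 89 + 1, with no two terms consecutive in the sequence.

89 + 1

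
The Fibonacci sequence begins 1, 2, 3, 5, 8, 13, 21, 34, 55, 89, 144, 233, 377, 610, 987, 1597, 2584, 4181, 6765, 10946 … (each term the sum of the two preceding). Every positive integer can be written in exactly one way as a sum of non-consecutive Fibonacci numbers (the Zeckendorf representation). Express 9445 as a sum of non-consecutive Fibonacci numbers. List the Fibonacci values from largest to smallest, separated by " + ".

Repeatedly subtract the largest Fibonacci number that fits:
largest Fibonacci ≤ 9445 is 6765; 9445 − 6765 = 2680
largest Fibonacci ≤ 2680 is 2584; 2680 − 2584 = 96
largest Fibonacci ≤ 96 is 89; 96 − 89 = 7
largest Fibonacci ≤ 7 is 5; 7 − 5 = 2
largest Fibonacci ≤ 2 is 2; 2 − 2 = 0
So 9445 = 6765 + 2584 + 89 + 5 + 2, with no two terms consecutive in the sequence.

6765 + 2584 + 89 + 5 + 2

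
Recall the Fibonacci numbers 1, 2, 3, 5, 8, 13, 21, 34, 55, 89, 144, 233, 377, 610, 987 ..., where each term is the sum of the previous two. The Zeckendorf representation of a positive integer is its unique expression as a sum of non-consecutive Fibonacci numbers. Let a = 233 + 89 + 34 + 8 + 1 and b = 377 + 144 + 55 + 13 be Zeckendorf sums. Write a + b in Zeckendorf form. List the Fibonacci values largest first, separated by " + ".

610 + 233 + 89 + 21 + 1

The two numbers are 365 and 589, so their sum is 954.
610 ≤ 954 < 987, so take 610; remainder 344
233 ≤ 344 < 377, so take 233; remainder 111
89 ≤ 111 < 144, so take 89; remainder 22
21 ≤ 22 < 34, so take 21; remainder 1
1 ≤ 1 < 2, so take 1; remainder 0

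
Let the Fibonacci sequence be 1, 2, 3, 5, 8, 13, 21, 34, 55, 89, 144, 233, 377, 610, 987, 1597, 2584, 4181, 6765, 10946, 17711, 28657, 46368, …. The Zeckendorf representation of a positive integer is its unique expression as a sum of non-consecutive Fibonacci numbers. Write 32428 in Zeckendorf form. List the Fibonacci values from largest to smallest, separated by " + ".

Repeatedly subtract the largest Fibonacci number that fits:
32428: greatest Fibonacci not exceeding it is 28657, leaving 3771
3771: greatest Fibonacci not exceeding it is 2584, leaving 1187
1187: greatest Fibonacci not exceeding it is 987, leaving 200
200: greatest Fibonacci not exceeding it is 144, leaving 56
56: greatest Fibonacci not exceeding it is 55, leaving 1
1: greatest Fibonacci not exceeding it is 1, leaving 0
So 32428 = 28657 + 2584 + 987 + 144 + 55 + 1, with no two terms consecutive in the sequence.

28657 + 2584 + 987 + 144 + 55 + 1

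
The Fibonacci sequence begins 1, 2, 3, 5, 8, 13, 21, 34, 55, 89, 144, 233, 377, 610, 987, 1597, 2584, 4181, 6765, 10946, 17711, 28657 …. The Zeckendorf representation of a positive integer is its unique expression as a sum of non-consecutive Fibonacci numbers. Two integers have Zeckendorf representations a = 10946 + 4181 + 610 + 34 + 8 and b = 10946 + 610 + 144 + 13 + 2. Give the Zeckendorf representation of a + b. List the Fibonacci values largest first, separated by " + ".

The two numbers are 15779 and 11715, so their sum is 27494.
Greedily peel off the largest Fibonacci term at each step:
largest Fibonacci ≤ 27494 is 17711; 27494 − 17711 = 9783
largest Fibonacci ≤ 9783 is 6765; 9783 − 6765 = 3018
largest Fibonacci ≤ 3018 is 2584; 3018 − 2584 = 434
largest Fibonacci ≤ 434 is 377; 434 − 377 = 57
largest Fibonacci ≤ 57 is 55; 57 − 55 = 2
largest Fibonacci ≤ 2 is 2; 2 − 2 = 0

17711 + 6765 + 2584 + 377 + 55 + 2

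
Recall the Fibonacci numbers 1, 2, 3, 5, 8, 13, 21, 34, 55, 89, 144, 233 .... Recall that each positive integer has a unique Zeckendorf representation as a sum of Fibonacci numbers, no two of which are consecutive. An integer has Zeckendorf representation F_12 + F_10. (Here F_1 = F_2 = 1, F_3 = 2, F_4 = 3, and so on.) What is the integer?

199

F_12 + F_10 = 144 + 55 = 199.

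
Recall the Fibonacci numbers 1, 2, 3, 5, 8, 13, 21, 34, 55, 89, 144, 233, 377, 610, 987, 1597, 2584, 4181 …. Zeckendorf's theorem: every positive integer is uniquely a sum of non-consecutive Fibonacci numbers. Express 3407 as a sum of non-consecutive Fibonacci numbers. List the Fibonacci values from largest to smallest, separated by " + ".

largest Fibonacci ≤ 3407 is 2584; 3407 − 2584 = 823
largest Fibonacci ≤ 823 is 610; 823 − 610 = 213
largest Fibonacci ≤ 213 is 144; 213 − 144 = 69
largest Fibonacci ≤ 69 is 55; 69 − 55 = 14
largest Fibonacci ≤ 14 is 13; 14 − 13 = 1
largest Fibonacci ≤ 1 is 1; 1 − 1 = 0
So 3407 = 2584 + 610 + 144 + 55 + 13 + 1, with no two terms consecutive in the sequence.

2584 + 610 + 144 + 55 + 13 + 1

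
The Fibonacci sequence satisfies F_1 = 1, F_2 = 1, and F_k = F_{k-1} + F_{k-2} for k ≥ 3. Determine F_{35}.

Iterating the recurrence up to F_{30} = 832040 and F_{29} = 514229:
F_{31} = F_{30} + F_{29} = 832040 + 514229 = 1346269
F_{32} = F_{31} + F_{30} = 1346269 + 832040 = 2178309
F_{33} = F_{32} + F_{31} = 2178309 + 1346269 = 3524578
F_{34} = F_{33} + F_{32} = 3524578 + 2178309 = 5702887
F_{35} = F_{34} + F_{33} = 5702887 + 3524578 = 9227465

9227465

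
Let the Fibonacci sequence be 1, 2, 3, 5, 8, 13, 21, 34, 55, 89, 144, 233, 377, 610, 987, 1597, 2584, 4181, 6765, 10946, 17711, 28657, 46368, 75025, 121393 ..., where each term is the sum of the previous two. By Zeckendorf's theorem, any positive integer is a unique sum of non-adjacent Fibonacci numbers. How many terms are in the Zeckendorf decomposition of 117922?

Greedily peel off the largest Fibonacci term at each step:
117922 − 75025 = 42897
42897 − 28657 = 14240
14240 − 10946 = 3294
3294 − 2584 = 710
710 − 610 = 100
100 − 89 = 11
11 − 8 = 3
3 − 3 = 0
117922 = 75025 + 28657 + 10946 + 2584 + 610 + 89 + 8 + 3, which has 8 terms.

8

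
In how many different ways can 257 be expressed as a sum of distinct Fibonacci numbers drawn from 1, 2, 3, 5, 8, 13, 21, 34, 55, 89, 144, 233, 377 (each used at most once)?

257 = 233+21+3 = 233+21+2+1 = 233+13+8+3 = 144+89+21+3 = … (11 more), for 15 in all.

15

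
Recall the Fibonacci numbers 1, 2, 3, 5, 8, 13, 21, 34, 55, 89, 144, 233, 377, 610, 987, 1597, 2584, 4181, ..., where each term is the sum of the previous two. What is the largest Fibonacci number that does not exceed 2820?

2584 ≤ 2820 < 4181, so the largest Fibonacci number not exceeding 2820 is 2584.

2584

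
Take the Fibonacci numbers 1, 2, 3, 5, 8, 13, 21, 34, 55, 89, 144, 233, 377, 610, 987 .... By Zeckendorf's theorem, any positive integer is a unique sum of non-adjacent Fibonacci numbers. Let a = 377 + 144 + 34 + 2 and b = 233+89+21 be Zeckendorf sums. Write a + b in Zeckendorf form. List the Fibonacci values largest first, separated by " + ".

610 + 233 + 55 + 2

The two numbers are 557 and 343, so their sum is 900.
Greedily peel off the largest Fibonacci term at each step:
900 − 610 = 290
290 − 233 = 57
57 − 55 = 2
2 − 2 = 0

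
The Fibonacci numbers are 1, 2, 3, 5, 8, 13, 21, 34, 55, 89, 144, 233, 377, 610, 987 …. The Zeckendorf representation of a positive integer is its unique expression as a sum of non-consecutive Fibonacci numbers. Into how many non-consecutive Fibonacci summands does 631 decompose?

largest Fibonacci ≤ 631 is 610; 631 − 610 = 21
largest Fibonacci ≤ 21 is 21; 21 − 21 = 0
631 = 610 + 21, which has 2 terms.

2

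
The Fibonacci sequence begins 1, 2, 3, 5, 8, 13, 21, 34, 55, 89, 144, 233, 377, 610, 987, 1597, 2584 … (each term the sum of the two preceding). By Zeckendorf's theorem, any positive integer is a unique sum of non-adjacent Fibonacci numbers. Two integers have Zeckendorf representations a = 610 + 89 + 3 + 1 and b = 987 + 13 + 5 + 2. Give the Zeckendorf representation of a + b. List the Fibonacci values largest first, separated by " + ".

1597 + 89 + 21 + 3

The two numbers are 703 and 1007, so their sum is 1710.
Greedily peel off the largest Fibonacci term at each step:
1710 − 1597 = 113
113 − 89 = 24
24 − 21 = 3
3 − 3 = 0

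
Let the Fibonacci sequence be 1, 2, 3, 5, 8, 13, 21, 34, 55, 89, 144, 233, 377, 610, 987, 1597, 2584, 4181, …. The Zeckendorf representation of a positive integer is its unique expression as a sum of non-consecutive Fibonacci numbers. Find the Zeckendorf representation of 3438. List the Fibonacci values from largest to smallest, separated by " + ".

Greedily peel off the largest Fibonacci term at each step:
2584 ≤ 3438 < 4181, so take 2584; remainder 854
610 ≤ 854 < 987, so take 610; remainder 244
233 ≤ 244 < 377, so take 233; remainder 11
8 ≤ 11 < 13, so take 8; remainder 3
3 ≤ 3 < 5, so take 3; remainder 0
So 3438 = 2584 + 610 + 233 + 8 + 3, with no two terms consecutive in the sequence.

2584 + 610 + 233 + 8 + 3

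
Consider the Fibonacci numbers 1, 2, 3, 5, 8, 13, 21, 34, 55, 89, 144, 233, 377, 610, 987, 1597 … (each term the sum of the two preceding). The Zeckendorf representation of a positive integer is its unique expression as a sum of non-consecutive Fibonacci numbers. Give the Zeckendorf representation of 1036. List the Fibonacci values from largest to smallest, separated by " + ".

987 + 34 + 13 + 2

take 987 (≤ 1036); 1036 − 987 = 49
take 34 (≤ 49); 49 − 34 = 15
take 13 (≤ 15); 15 − 13 = 2
take 2 (≤ 2); 2 − 2 = 0
So 1036 = 987 + 34 + 13 + 2, with no two terms consecutive in the sequence.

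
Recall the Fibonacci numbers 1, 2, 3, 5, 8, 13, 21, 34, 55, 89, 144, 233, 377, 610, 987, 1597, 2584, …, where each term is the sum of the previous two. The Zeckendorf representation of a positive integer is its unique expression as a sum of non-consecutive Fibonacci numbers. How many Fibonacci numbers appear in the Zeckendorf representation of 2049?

Greedily peel off the largest Fibonacci term at each step:
1597 ≤ 2049 < 2584, so take 1597; remainder 452
377 ≤ 452 < 610, so take 377; remainder 75
55 ≤ 75 < 89, so take 55; remainder 20
13 ≤ 20 < 21, so take 13; remainder 7
5 ≤ 7 < 8, so take 5; remainder 2
2 ≤ 2 < 3, so take 2; remainder 0
2049 = 1597 + 377 + 55 + 13 + 5 + 2, which has 6 terms.

6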